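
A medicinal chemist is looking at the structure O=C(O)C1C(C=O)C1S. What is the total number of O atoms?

3

Scan the SMILES for O atoms (remember two-letter symbols like Cl and Br are single atoms).
Oxygen count: 3.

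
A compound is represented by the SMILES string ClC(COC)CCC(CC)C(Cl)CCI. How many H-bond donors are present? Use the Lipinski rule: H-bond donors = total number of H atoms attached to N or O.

Donors: find every N or O and count the H atoms it carries.
  atom 4 (O): bond orders sum to 2 → 0 H
Lipinski HBD = 0.

0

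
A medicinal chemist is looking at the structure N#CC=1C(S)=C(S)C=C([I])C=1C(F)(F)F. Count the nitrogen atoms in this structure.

1

Scan the SMILES for N atoms (remember two-letter symbols like Cl and Br are single atoms).
Nitrogen count: 1.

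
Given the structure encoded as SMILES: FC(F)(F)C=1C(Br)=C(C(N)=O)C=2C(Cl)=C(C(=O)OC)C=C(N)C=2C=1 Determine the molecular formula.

Walk through each heavy atom and fill implicit hydrogens from standard valence (C 4, N 3, O 2, S 2, halogen 1):
  atom 1: F (halogen, monovalent) → 0 H
  atom 2: C, bond orders sum to 4 (valence 4) → 0 H
  atom 3: F (halogen, monovalent) → 0 H
  atom 4: F (halogen, monovalent) → 0 H
  atom 5: C, bond orders sum to 4 (valence 4) → 0 H
  atom 6: C, bond orders sum to 4 (valence 4) → 0 H
  atom 7: Br (halogen, monovalent) → 0 H
  atom 8: C, bond orders sum to 4 (valence 4) → 0 H
  atom 9: C, bond orders sum to 4 (valence 4) → 0 H
  atom 10: N, bond orders sum to 1 (valence 3) → 2 H
  atom 11: O, bond orders sum to 2 (valence 2) → 0 H
  atom 12: C, bond orders sum to 4 (valence 4) → 0 H
  atom 13: C, bond orders sum to 4 (valence 4) → 0 H
  atom 14: Cl (halogen, monovalent) → 0 H
  atom 15: C, bond orders sum to 4 (valence 4) → 0 H
  atom 16: C, bond orders sum to 4 (valence 4) → 0 H
  atom 17: O, bond orders sum to 2 (valence 2) → 0 H
  atom 18: O, bond orders sum to 2 (valence 2) → 0 H
  atom 19: C, bond orders sum to 1 (valence 4) → 3 H
  atom 20: C, bond orders sum to 3 (valence 4) → 1 H
  atom 21: C, bond orders sum to 4 (valence 4) → 0 H
  atom 22: N, bond orders sum to 1 (valence 3) → 2 H
  atom 23: C, bond orders sum to 4 (valence 4) → 0 H
  atom 24: C, bond orders sum to 3 (valence 4) → 1 H
Totals → C:14, H:9, Br:1, Cl:1, F:3, N:2, O:3.
In Hill order: C14H9BrClF3N2O3.

C14H9BrClF3N2O3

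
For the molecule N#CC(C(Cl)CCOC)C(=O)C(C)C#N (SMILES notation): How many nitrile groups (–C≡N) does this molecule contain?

The nitrile motif appears at heavy-atom positions 2, 14 in the SMILES.
Other groups present: 1 ether, 1 ketone.
Nitrile count: 2.

2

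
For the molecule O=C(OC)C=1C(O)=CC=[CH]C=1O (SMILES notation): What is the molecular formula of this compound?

Walk through each heavy atom and fill implicit hydrogens from standard valence (C 4, N 3, O 2, S 2, halogen 1):
  atom 1: O, bond orders sum to 2 (valence 2) → 0 H
  atom 2: C, bond orders sum to 4 (valence 4) → 0 H
  atom 3: O, bond orders sum to 2 (valence 2) → 0 H
  atom 4: C, bond orders sum to 1 (valence 4) → 3 H
  atom 5: C, bond orders sum to 4 (valence 4) → 0 H
  atom 6: C, bond orders sum to 4 (valence 4) → 0 H
  atom 7: O, bond orders sum to 1 (valence 2) → 1 H
  atom 8: C, bond orders sum to 3 (valence 4) → 1 H
  atom 9: C, bond orders sum to 3 (valence 4) → 1 H
  atom 10: C with explicit H count 1
  atom 11: C, bond orders sum to 4 (valence 4) → 0 H
  atom 12: O, bond orders sum to 1 (valence 2) → 1 H
Totals → C:8, H:8, O:4.
In Hill order: C8H8O4.

C8H8O4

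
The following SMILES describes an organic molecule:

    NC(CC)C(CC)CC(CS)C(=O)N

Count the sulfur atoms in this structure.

Scan the SMILES for S atoms (remember two-letter symbols like Cl and Br are single atoms).
Sulfur count: 1.

1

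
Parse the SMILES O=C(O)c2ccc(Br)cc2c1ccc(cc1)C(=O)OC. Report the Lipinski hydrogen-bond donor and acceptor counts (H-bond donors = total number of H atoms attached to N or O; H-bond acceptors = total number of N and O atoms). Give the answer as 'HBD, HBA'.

1, 4

Donors: find every N or O and count the H atoms it carries.
  atom 1 (O): bond orders sum to 2 → 0 H
  atom 3 (O): bond orders sum to 1 → 1 H
  atom 18 (O): bond orders sum to 2 → 0 H
  atom 19 (O): bond orders sum to 2 → 0 H
Lipinski HBD = 1.
Acceptors: N atoms = 0, O atoms = 4 → HBA = 4.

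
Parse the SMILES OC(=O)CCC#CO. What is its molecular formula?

Walk through each heavy atom and fill implicit hydrogens from standard valence (C 4, N 3, O 2, S 2, halogen 1):
  atom 1: O, bond orders sum to 1 (valence 2) → 1 H
  atom 2: C, bond orders sum to 4 (valence 4) → 0 H
  atom 3: O, bond orders sum to 2 (valence 2) → 0 H
  atom 4: C, bond orders sum to 2 (valence 4) → 2 H
  atom 5: C, bond orders sum to 2 (valence 4) → 2 H
  atom 6: C, bond orders sum to 4 (valence 4) → 0 H
  atom 7: C, bond orders sum to 4 (valence 4) → 0 H
  atom 8: O, bond orders sum to 1 (valence 2) → 1 H
Totals → C:5, H:6, O:3.
In Hill order: C5H6O3.

C5H6O3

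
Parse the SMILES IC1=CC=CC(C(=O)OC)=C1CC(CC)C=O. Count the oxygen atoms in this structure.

Scan the SMILES for O atoms (remember two-letter symbols like Cl and Br are single atoms).
Oxygen count: 3.

3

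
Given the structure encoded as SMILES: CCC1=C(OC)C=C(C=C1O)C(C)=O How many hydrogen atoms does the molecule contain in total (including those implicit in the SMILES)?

14

Walk through each heavy atom and fill implicit hydrogens from standard valence (C 4, N 3, O 2, S 2, halogen 1):
  atom 1: C, bond orders sum to 1 (valence 4) → 3 H
  atom 2: C, bond orders sum to 2 (valence 4) → 2 H
  atom 3: C, bond orders sum to 4 (valence 4) → 0 H
  atom 4: C, bond orders sum to 4 (valence 4) → 0 H
  atom 5: O, bond orders sum to 2 (valence 2) → 0 H
  atom 6: C, bond orders sum to 1 (valence 4) → 3 H
  atom 7: C, bond orders sum to 3 (valence 4) → 1 H
  atom 8: C, bond orders sum to 4 (valence 4) → 0 H
  atom 9: C, bond orders sum to 3 (valence 4) → 1 H
  atom 10: C, bond orders sum to 4 (valence 4) → 0 H
  atom 11: O, bond orders sum to 1 (valence 2) → 1 H
  atom 12: C, bond orders sum to 4 (valence 4) → 0 H
  atom 13: C, bond orders sum to 1 (valence 4) → 3 H
  atom 14: O, bond orders sum to 2 (valence 2) → 0 H
Total hydrogens: 14.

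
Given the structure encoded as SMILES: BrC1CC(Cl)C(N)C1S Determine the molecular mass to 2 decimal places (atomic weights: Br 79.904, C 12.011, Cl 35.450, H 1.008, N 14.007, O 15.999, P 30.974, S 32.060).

First, the molecular formula is C5H9BrClNS (counting implicit H from valence).
  Br: 1 × 79.904 = 79.904
  C: 5 × 12.011 = 60.055
  Cl: 1 × 35.450 = 35.450
  H: 9 × 1.008 = 9.072
  N: 1 × 14.007 = 14.007
  S: 1 × 32.060 = 32.060
Sum: 1×79.904 + 5×12.011 + 1×35.450 + 9×1.008 + 1×14.007 + 1×32.060 = 230.548 → 230.55 g/mol.

230.55 g/mol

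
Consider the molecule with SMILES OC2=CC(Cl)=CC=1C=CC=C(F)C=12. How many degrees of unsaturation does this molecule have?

7

Degree of unsaturation = (number of rings) + (number of π bonds).
Ring closures in the SMILES: 2.
π bonds: 5 double bonds (each 1 DoU) → 5 DoU from unsaturation.
Total DoU = 2 + 5 = 7.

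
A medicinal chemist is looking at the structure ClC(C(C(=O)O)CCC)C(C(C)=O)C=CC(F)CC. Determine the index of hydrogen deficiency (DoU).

3

Molecular formula: C14H22ClFO3.
DoU = (2C + 2 + N − H − X) / 2, where X is the halogen count and O/S are ignored.
    = (2·14 + 2 + 0 − 22 − 2) / 2 = 6 / 2 = 3.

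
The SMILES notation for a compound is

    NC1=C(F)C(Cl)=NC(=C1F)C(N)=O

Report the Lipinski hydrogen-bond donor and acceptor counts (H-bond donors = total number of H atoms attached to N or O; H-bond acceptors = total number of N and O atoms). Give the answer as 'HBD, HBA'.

4, 4

Donors: find every N or O and count the H atoms it carries.
  atom 1 (N): bond orders sum to 1 → 2 H
  atom 7 (N): bond orders sum to 3 → 0 H
  atom 12 (N): bond orders sum to 1 → 2 H
  atom 13 (O): bond orders sum to 2 → 0 H
Lipinski HBD = 4.
Acceptors: N atoms = 3, O atoms = 1 → HBA = 4.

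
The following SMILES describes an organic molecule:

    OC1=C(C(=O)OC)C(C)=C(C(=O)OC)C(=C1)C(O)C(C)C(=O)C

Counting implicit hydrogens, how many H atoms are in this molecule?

Walk through each heavy atom and fill implicit hydrogens from standard valence (C 4, N 3, O 2, S 2, halogen 1):
  atom 1: O, bond orders sum to 1 (valence 2) → 1 H
  atom 2: C, bond orders sum to 4 (valence 4) → 0 H
  atom 3: C, bond orders sum to 4 (valence 4) → 0 H
  atom 4: C, bond orders sum to 4 (valence 4) → 0 H
  atom 5: O, bond orders sum to 2 (valence 2) → 0 H
  atom 6: O, bond orders sum to 2 (valence 2) → 0 H
  atom 7: C, bond orders sum to 1 (valence 4) → 3 H
  atom 8: C, bond orders sum to 4 (valence 4) → 0 H
  atom 9: C, bond orders sum to 1 (valence 4) → 3 H
  atom 10: C, bond orders sum to 4 (valence 4) → 0 H
  atom 11: C, bond orders sum to 4 (valence 4) → 0 H
  atom 12: O, bond orders sum to 2 (valence 2) → 0 H
  atom 13: O, bond orders sum to 2 (valence 2) → 0 H
  atom 14: C, bond orders sum to 1 (valence 4) → 3 H
  atom 15: C, bond orders sum to 4 (valence 4) → 0 H
  atom 16: C, bond orders sum to 3 (valence 4) → 1 H
  atom 17: C, bond orders sum to 3 (valence 4) → 1 H
  atom 18: O, bond orders sum to 1 (valence 2) → 1 H
  atom 19: C, bond orders sum to 3 (valence 4) → 1 H
  atom 20: C, bond orders sum to 1 (valence 4) → 3 H
  atom 21: C, bond orders sum to 4 (valence 4) → 0 H
  atom 22: O, bond orders sum to 2 (valence 2) → 0 H
  atom 23: C, bond orders sum to 1 (valence 4) → 3 H
Total hydrogens: 20.

20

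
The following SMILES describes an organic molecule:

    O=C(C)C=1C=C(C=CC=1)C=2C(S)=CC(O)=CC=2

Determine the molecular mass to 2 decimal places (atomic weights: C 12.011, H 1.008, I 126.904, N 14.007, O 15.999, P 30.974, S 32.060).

First, the molecular formula is C14H12O2S (counting implicit H from valence).
  C: 14 × 12.011 = 168.154
  H: 12 × 1.008 = 12.096
  O: 2 × 15.999 = 31.998
  S: 1 × 32.060 = 32.060
Sum: 14×12.011 + 12×1.008 + 2×15.999 + 1×32.060 = 244.308 → 244.31 g/mol.

244.31 g/mol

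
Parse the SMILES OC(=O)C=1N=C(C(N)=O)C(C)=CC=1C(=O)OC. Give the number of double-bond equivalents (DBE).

7

Molecular formula: C10H10N2O5.
DoU = (2C + 2 + N − H − X) / 2, where X is the halogen count and O/S are ignored.
    = (2·10 + 2 + 2 − 10 − 0) / 2 = 14 / 2 = 7.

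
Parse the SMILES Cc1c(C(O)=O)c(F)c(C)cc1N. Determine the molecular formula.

C9H10FNO2

Walk through each heavy atom and fill implicit hydrogens from standard valence (C 4, N 3, O 2, S 2, halogen 1); for lowercase aromatic atoms, an aromatic c carries 1 H when it has two neighbours and 0 H with three, and aromatic n carries 0 H:
  atom 1: C, bond orders sum to 1 (valence 4) → 3 H
  atom 2: aromatic c, 3 neighbours → 0 H
  atom 3: aromatic c, 3 neighbours → 0 H
  atom 4: C, bond orders sum to 4 (valence 4) → 0 H
  atom 5: O, bond orders sum to 1 (valence 2) → 1 H
  atom 6: O, bond orders sum to 2 (valence 2) → 0 H
  atom 7: aromatic c, 3 neighbours → 0 H
  atom 8: F (halogen, monovalent) → 0 H
  atom 9: aromatic c, 3 neighbours → 0 H
  atom 10: C, bond orders sum to 1 (valence 4) → 3 H
  atom 11: aromatic c, 2 neighbours → 1 H
  atom 12: aromatic c, 3 neighbours → 0 H
  atom 13: N, bond orders sum to 1 (valence 3) → 2 H
Totals → C:9, H:10, F:1, N:1, O:2.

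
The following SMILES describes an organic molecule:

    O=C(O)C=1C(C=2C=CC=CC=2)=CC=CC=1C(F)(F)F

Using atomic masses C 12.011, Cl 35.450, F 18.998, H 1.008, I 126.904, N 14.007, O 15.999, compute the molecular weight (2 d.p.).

First, the molecular formula is C14H9F3O2 (counting implicit H from valence).
  C: 14 × 12.011 = 168.154
  F: 3 × 18.998 = 56.994
  H: 9 × 1.008 = 9.072
  O: 2 × 15.999 = 31.998
Sum: 14×12.011 + 3×18.998 + 9×1.008 + 2×15.999 = 266.218 → 266.22 g/mol.

266.22 g/mol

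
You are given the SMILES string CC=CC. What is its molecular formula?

C4H8

Walk through each heavy atom and fill implicit hydrogens from standard valence (C 4, N 3, O 2, S 2, halogen 1):
  atom 1: C, bond orders sum to 1 (valence 4) → 3 H
  atom 2: C, bond orders sum to 3 (valence 4) → 1 H
  atom 3: C, bond orders sum to 3 (valence 4) → 1 H
  atom 4: C, bond orders sum to 1 (valence 4) → 3 H
Totals → C:4, H:8.
In Hill order: C4H8.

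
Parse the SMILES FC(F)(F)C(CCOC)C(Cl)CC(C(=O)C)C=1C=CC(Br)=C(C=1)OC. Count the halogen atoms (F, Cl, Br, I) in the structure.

Halogen atoms appear at heavy-atom positions 1, 3, 4, 11, 21 (1×Br, 1×Cl, 3×F).
Other groups present: 2 ether, 1 ketone.
Halogen count: 5.

5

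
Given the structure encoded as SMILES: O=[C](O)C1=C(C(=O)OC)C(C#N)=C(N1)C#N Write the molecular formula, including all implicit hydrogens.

Walk through each heavy atom and fill implicit hydrogens from standard valence (C 4, N 3, O 2, S 2, halogen 1):
  atom 1: O, bond orders sum to 2 (valence 2) → 0 H
  atom 2: C with explicit H count 0
  atom 3: O, bond orders sum to 1 (valence 2) → 1 H
  atom 4: C, bond orders sum to 4 (valence 4) → 0 H
  atom 5: C, bond orders sum to 4 (valence 4) → 0 H
  atom 6: C, bond orders sum to 4 (valence 4) → 0 H
  atom 7: O, bond orders sum to 2 (valence 2) → 0 H
  atom 8: O, bond orders sum to 2 (valence 2) → 0 H
  atom 9: C, bond orders sum to 1 (valence 4) → 3 H
  atom 10: C, bond orders sum to 4 (valence 4) → 0 H
  atom 11: C, bond orders sum to 4 (valence 4) → 0 H
  atom 12: N, bond orders sum to 3 (valence 3) → 0 H
  atom 13: C, bond orders sum to 4 (valence 4) → 0 H
  atom 14: N, bond orders sum to 2 (valence 3) → 1 H
  atom 15: C, bond orders sum to 4 (valence 4) → 0 H
  atom 16: N, bond orders sum to 3 (valence 3) → 0 H
Totals → C:9, H:5, N:3, O:4.

C9H5N3O4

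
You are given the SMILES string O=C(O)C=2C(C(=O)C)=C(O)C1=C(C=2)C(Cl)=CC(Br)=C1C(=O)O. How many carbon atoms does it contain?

14

Count every carbon token in the SMILES (each C, including those in ring-closure positions and inside branches).
Carbon count: 14.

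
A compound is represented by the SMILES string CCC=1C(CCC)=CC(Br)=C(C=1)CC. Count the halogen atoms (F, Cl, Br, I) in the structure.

Halogen atoms appear at heavy-atom position 10 (1×Br).
Halogen count: 1.

1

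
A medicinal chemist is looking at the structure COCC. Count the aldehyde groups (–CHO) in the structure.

Scan the SMILES for the aldehyde motif — none present.
Groups that are present: 1 ether.

0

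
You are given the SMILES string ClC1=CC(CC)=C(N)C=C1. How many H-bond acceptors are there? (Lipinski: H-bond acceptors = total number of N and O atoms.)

1

N atoms: 1; O atoms: 0.
Lipinski HBA = 1 + 0 = 1.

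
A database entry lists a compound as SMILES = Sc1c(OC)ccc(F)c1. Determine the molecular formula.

Walk through each heavy atom and fill implicit hydrogens from standard valence (C 4, N 3, O 2, S 2, halogen 1); for lowercase aromatic atoms, an aromatic c carries 1 H when it has two neighbours and 0 H with three, and aromatic n carries 0 H:
  atom 1: S, bond orders sum to 1 (valence 2) → 1 H
  atom 2: aromatic c, 3 neighbours → 0 H
  atom 3: aromatic c, 3 neighbours → 0 H
  atom 4: O, bond orders sum to 2 (valence 2) → 0 H
  atom 5: C, bond orders sum to 1 (valence 4) → 3 H
  atom 6: aromatic c, 2 neighbours → 1 H
  atom 7: aromatic c, 2 neighbours → 1 H
  atom 8: aromatic c, 3 neighbours → 0 H
  atom 9: F (halogen, monovalent) → 0 H
  atom 10: aromatic c, 2 neighbours → 1 H
Totals → C:7, H:7, F:1, O:1, S:1.

C7H7FOS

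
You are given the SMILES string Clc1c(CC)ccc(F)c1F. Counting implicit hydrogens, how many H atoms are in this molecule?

7

Walk through each heavy atom and fill implicit hydrogens from standard valence (C 4, N 3, O 2, S 2, halogen 1); for lowercase aromatic atoms, an aromatic c carries 1 H when it has two neighbours and 0 H with three, and aromatic n carries 0 H:
  atom 1: Cl (halogen, monovalent) → 0 H
  atom 2: aromatic c, 3 neighbours → 0 H
  atom 3: aromatic c, 3 neighbours → 0 H
  atom 4: C, bond orders sum to 2 (valence 4) → 2 H
  atom 5: C, bond orders sum to 1 (valence 4) → 3 H
  atom 6: aromatic c, 2 neighbours → 1 H
  atom 7: aromatic c, 2 neighbours → 1 H
  atom 8: aromatic c, 3 neighbours → 0 H
  atom 9: F (halogen, monovalent) → 0 H
  atom 10: aromatic c, 3 neighbours → 0 H
  atom 11: F (halogen, monovalent) → 0 H
Total hydrogens: 7.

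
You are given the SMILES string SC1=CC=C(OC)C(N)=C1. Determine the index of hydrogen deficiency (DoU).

4

Degree of unsaturation = (number of rings) + (number of π bonds).
Ring closures in the SMILES: 1.
π bonds: 3 double bonds (each 1 DoU) → 3 DoU from unsaturation.
Total DoU = 1 + 3 = 4.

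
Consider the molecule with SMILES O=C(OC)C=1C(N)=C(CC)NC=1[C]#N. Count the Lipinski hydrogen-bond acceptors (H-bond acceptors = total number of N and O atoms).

N atoms: 3; O atoms: 2.
Lipinski HBA = 3 + 2 = 5.

5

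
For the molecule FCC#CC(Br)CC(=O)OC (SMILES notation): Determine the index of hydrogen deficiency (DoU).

3

Molecular formula: C7H8BrFO2.
DoU = (2C + 2 + N − H − X) / 2, where X is the halogen count and O/S are ignored.
    = (2·7 + 2 + 0 − 8 − 2) / 2 = 6 / 2 = 3.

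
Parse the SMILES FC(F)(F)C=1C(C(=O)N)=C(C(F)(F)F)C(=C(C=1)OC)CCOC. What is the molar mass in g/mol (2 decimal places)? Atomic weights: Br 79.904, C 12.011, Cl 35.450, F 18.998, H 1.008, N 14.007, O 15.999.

First, the molecular formula is C13H13F6NO3 (counting implicit H from valence).
  C: 13 × 12.011 = 156.143
  F: 6 × 18.998 = 113.988
  H: 13 × 1.008 = 13.104
  N: 1 × 14.007 = 14.007
  O: 3 × 15.999 = 47.997
Sum: 13×12.011 + 6×18.998 + 13×1.008 + 1×14.007 + 3×15.999 = 345.239 → 345.24 g/mol.

345.24 g/mol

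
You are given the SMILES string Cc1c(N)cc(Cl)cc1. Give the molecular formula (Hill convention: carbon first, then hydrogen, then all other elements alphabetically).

Walk through each heavy atom and fill implicit hydrogens from standard valence (C 4, N 3, O 2, S 2, halogen 1); for lowercase aromatic atoms, an aromatic c carries 1 H when it has two neighbours and 0 H with three, and aromatic n carries 0 H:
  atom 1: C, bond orders sum to 1 (valence 4) → 3 H
  atom 2: aromatic c, 3 neighbours → 0 H
  atom 3: aromatic c, 3 neighbours → 0 H
  atom 4: N, bond orders sum to 1 (valence 3) → 2 H
  atom 5: aromatic c, 2 neighbours → 1 H
  atom 6: aromatic c, 3 neighbours → 0 H
  atom 7: Cl (halogen, monovalent) → 0 H
  atom 8: aromatic c, 2 neighbours → 1 H
  atom 9: aromatic c, 2 neighbours → 1 H
Totals → C:7, H:8, Cl:1, N:1.

C7H8ClN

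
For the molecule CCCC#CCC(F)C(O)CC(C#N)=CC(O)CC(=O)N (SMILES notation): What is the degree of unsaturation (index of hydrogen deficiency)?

6

Molecular formula: C15H21FN2O3.
DoU = (2C + 2 + N − H − X) / 2, where X is the halogen count and O/S are ignored.
    = (2·15 + 2 + 2 − 21 − 1) / 2 = 12 / 2 = 6.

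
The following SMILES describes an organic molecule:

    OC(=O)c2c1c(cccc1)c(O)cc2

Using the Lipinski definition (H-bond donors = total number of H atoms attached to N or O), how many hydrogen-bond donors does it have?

Donors: find every N or O and count the H atoms it carries.
  atom 1 (O): bond orders sum to 1 → 1 H
  atom 3 (O): bond orders sum to 2 → 0 H
  atom 12 (O): bond orders sum to 1 → 1 H
Lipinski HBD = 2.

2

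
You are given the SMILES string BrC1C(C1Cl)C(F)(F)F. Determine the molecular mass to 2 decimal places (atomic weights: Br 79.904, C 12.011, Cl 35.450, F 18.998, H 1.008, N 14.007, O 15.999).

223.42 g/mol

First, the molecular formula is C4H3BrClF3 (counting implicit H from valence).
  Br: 1 × 79.904 = 79.904
  C: 4 × 12.011 = 48.044
  Cl: 1 × 35.450 = 35.450
  F: 3 × 18.998 = 56.994
  H: 3 × 1.008 = 3.024
Sum: 1×79.904 + 4×12.011 + 1×35.450 + 3×18.998 + 3×1.008 = 223.416 → 223.42 g/mol.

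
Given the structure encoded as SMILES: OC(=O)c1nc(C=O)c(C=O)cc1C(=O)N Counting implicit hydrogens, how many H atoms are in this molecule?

Walk through each heavy atom and fill implicit hydrogens from standard valence (C 4, N 3, O 2, S 2, halogen 1); for lowercase aromatic atoms, an aromatic c carries 1 H when it has two neighbours and 0 H with three, and aromatic n carries 0 H:
  atom 1: O, bond orders sum to 1 (valence 2) → 1 H
  atom 2: C, bond orders sum to 4 (valence 4) → 0 H
  atom 3: O, bond orders sum to 2 (valence 2) → 0 H
  atom 4: aromatic c, 3 neighbours → 0 H
  atom 5: aromatic n, 2 neighbours → 0 H
  atom 6: aromatic c, 3 neighbours → 0 H
  atom 7: C, bond orders sum to 3 (valence 4) → 1 H
  atom 8: O, bond orders sum to 2 (valence 2) → 0 H
  atom 9: aromatic c, 3 neighbours → 0 H
  atom 10: C, bond orders sum to 3 (valence 4) → 1 H
  atom 11: O, bond orders sum to 2 (valence 2) → 0 H
  atom 12: aromatic c, 2 neighbours → 1 H
  atom 13: aromatic c, 3 neighbours → 0 H
  atom 14: C, bond orders sum to 4 (valence 4) → 0 H
  atom 15: O, bond orders sum to 2 (valence 2) → 0 H
  atom 16: N, bond orders sum to 1 (valence 3) → 2 H
Total hydrogens: 6.

6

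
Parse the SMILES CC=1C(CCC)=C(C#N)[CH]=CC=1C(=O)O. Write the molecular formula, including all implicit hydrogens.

C12H13NO2

Walk through each heavy atom and fill implicit hydrogens from standard valence (C 4, N 3, O 2, S 2, halogen 1):
  atom 1: C, bond orders sum to 1 (valence 4) → 3 H
  atom 2: C, bond orders sum to 4 (valence 4) → 0 H
  atom 3: C, bond orders sum to 4 (valence 4) → 0 H
  atom 4: C, bond orders sum to 2 (valence 4) → 2 H
  atom 5: C, bond orders sum to 2 (valence 4) → 2 H
  atom 6: C, bond orders sum to 1 (valence 4) → 3 H
  atom 7: C, bond orders sum to 4 (valence 4) → 0 H
  atom 8: C, bond orders sum to 4 (valence 4) → 0 H
  atom 9: N, bond orders sum to 3 (valence 3) → 0 H
  atom 10: C with explicit H count 1
  atom 11: C, bond orders sum to 3 (valence 4) → 1 H
  atom 12: C, bond orders sum to 4 (valence 4) → 0 H
  atom 13: C, bond orders sum to 4 (valence 4) → 0 H
  atom 14: O, bond orders sum to 2 (valence 2) → 0 H
  atom 15: O, bond orders sum to 1 (valence 2) → 1 H
Totals → C:12, H:13, N:1, O:2.
In Hill order: C12H13NO2.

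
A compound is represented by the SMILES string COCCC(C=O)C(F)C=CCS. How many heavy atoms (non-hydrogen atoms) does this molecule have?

13

Every atom symbol written in the SMILES (organic subset) is one heavy atom; implicit H are not written.
Heavy atoms by element → C:9, F:1, O:2, S:1.
Total: 13.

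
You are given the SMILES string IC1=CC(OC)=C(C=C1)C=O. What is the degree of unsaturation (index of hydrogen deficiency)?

Degree of unsaturation = (number of rings) + (number of π bonds).
Ring closures in the SMILES: 1.
π bonds: 4 double bonds (each 1 DoU) → 4 DoU from unsaturation.
Total DoU = 1 + 4 = 5.

5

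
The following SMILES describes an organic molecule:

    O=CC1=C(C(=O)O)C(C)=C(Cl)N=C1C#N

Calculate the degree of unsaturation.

8

Molecular formula: C9H5ClN2O3.
DoU = (2C + 2 + N − H − X) / 2, where X is the halogen count and O/S are ignored.
    = (2·9 + 2 + 2 − 5 − 1) / 2 = 16 / 2 = 8.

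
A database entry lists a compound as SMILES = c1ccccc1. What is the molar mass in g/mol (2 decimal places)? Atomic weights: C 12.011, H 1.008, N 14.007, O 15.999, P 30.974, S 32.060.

First, the molecular formula is C6H6 (counting implicit H from valence).
  C: 6 × 12.011 = 72.066
  H: 6 × 1.008 = 6.048
Sum: 6×12.011 + 6×1.008 = 78.114 → 78.11 g/mol.

78.11 g/mol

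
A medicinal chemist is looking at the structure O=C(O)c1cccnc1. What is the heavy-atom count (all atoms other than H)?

Every atom symbol written in the SMILES (organic subset) is one heavy atom; implicit H are not written.
Heavy atoms by element → C:6, N:1, O:2.
Total: 9.

9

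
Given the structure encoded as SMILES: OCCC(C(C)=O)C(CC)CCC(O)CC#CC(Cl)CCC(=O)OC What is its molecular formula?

Walk through each heavy atom and fill implicit hydrogens from standard valence (C 4, N 3, O 2, S 2, halogen 1):
  atom 1: O, bond orders sum to 1 (valence 2) → 1 H
  atom 2: C, bond orders sum to 2 (valence 4) → 2 H
  atom 3: C, bond orders sum to 2 (valence 4) → 2 H
  atom 4: C, bond orders sum to 3 (valence 4) → 1 H
  atom 5: C, bond orders sum to 4 (valence 4) → 0 H
  atom 6: C, bond orders sum to 1 (valence 4) → 3 H
  atom 7: O, bond orders sum to 2 (valence 2) → 0 H
  atom 8: C, bond orders sum to 3 (valence 4) → 1 H
  atom 9: C, bond orders sum to 2 (valence 4) → 2 H
  atom 10: C, bond orders sum to 1 (valence 4) → 3 H
  atom 11: C, bond orders sum to 2 (valence 4) → 2 H
  atom 12: C, bond orders sum to 2 (valence 4) → 2 H
  atom 13: C, bond orders sum to 3 (valence 4) → 1 H
  atom 14: O, bond orders sum to 1 (valence 2) → 1 H
  atom 15: C, bond orders sum to 2 (valence 4) → 2 H
  atom 16: C, bond orders sum to 4 (valence 4) → 0 H
  atom 17: C, bond orders sum to 4 (valence 4) → 0 H
  atom 18: C, bond orders sum to 3 (valence 4) → 1 H
  atom 19: Cl (halogen, monovalent) → 0 H
  atom 20: C, bond orders sum to 2 (valence 4) → 2 H
  atom 21: C, bond orders sum to 2 (valence 4) → 2 H
  atom 22: C, bond orders sum to 4 (valence 4) → 0 H
  atom 23: O, bond orders sum to 2 (valence 2) → 0 H
  atom 24: O, bond orders sum to 2 (valence 2) → 0 H
  atom 25: C, bond orders sum to 1 (valence 4) → 3 H
Totals → C:19, H:31, Cl:1, O:5.
In Hill order: C19H31ClO5.

C19H31ClO5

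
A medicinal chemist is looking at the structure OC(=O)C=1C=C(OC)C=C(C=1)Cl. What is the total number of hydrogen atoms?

Walk through each heavy atom and fill implicit hydrogens from standard valence (C 4, N 3, O 2, S 2, halogen 1):
  atom 1: O, bond orders sum to 1 (valence 2) → 1 H
  atom 2: C, bond orders sum to 4 (valence 4) → 0 H
  atom 3: O, bond orders sum to 2 (valence 2) → 0 H
  atom 4: C, bond orders sum to 4 (valence 4) → 0 H
  atom 5: C, bond orders sum to 3 (valence 4) → 1 H
  atom 6: C, bond orders sum to 4 (valence 4) → 0 H
  atom 7: O, bond orders sum to 2 (valence 2) → 0 H
  atom 8: C, bond orders sum to 1 (valence 4) → 3 H
  atom 9: C, bond orders sum to 3 (valence 4) → 1 H
  atom 10: C, bond orders sum to 4 (valence 4) → 0 H
  atom 11: C, bond orders sum to 3 (valence 4) → 1 H
  atom 12: Cl (halogen, monovalent) → 0 H
Total hydrogens: 7.

7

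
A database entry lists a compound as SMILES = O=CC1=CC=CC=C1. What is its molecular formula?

Walk through each heavy atom and fill implicit hydrogens from standard valence (C 4, N 3, O 2, S 2, halogen 1):
  atom 1: O, bond orders sum to 2 (valence 2) → 0 H
  atom 2: C, bond orders sum to 3 (valence 4) → 1 H
  atom 3: C, bond orders sum to 4 (valence 4) → 0 H
  atom 4: C, bond orders sum to 3 (valence 4) → 1 H
  atom 5: C, bond orders sum to 3 (valence 4) → 1 H
  atom 6: C, bond orders sum to 3 (valence 4) → 1 H
  atom 7: C, bond orders sum to 3 (valence 4) → 1 H
  atom 8: C, bond orders sum to 3 (valence 4) → 1 H
Totals → C:7, H:6, O:1.

C7H6O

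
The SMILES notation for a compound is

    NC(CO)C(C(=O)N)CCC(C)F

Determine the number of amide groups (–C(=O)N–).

1

The amide motif appears at heavy-atom position 6 in the SMILES.
Other groups present: 1 hydroxyl, 1 primary amine.
Amide count: 1.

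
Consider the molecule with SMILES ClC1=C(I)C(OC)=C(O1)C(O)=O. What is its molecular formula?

C6H4ClIO4

Walk through each heavy atom and fill implicit hydrogens from standard valence (C 4, N 3, O 2, S 2, halogen 1):
  atom 1: Cl (halogen, monovalent) → 0 H
  atom 2: C, bond orders sum to 4 (valence 4) → 0 H
  atom 3: C, bond orders sum to 4 (valence 4) → 0 H
  atom 4: I (halogen, monovalent) → 0 H
  atom 5: C, bond orders sum to 4 (valence 4) → 0 H
  atom 6: O, bond orders sum to 2 (valence 2) → 0 H
  atom 7: C, bond orders sum to 1 (valence 4) → 3 H
  atom 8: C, bond orders sum to 4 (valence 4) → 0 H
  atom 9: O, bond orders sum to 2 (valence 2) → 0 H
  atom 10: C, bond orders sum to 4 (valence 4) → 0 H
  atom 11: O, bond orders sum to 1 (valence 2) → 1 H
  atom 12: O, bond orders sum to 2 (valence 2) → 0 H
Totals → C:6, H:4, Cl:1, I:1, O:4.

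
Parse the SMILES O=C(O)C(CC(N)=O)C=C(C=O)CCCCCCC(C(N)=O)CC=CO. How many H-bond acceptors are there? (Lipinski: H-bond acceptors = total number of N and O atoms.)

N atoms: 2; O atoms: 6.
Lipinski HBA = 2 + 6 = 8.

8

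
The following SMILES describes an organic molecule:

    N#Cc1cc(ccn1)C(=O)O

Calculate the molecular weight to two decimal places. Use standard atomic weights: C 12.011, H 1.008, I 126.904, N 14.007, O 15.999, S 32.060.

148.12 g/mol

First, the molecular formula is C7H4N2O2 (counting implicit H from valence).
  C: 7 × 12.011 = 84.077
  H: 4 × 1.008 = 4.032
  N: 2 × 14.007 = 28.014
  O: 2 × 15.999 = 31.998
Sum: 7×12.011 + 4×1.008 + 2×14.007 + 2×15.999 = 148.121 → 148.12 g/mol.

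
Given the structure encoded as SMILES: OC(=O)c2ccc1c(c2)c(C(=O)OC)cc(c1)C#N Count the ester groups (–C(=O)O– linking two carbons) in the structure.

1

The ester motif appears at heavy-atom position 11 in the SMILES.
Other groups present: 1 carboxylic acid, 1 nitrile.
Ester count: 1.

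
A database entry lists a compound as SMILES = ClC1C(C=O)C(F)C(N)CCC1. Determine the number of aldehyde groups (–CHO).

1

The aldehyde motif appears at heavy-atom position 4 in the SMILES.
Other groups present: 1 primary amine.
Aldehyde count: 1.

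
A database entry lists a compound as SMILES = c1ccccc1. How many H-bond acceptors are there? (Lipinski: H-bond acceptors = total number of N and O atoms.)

0

N atoms: 0; O atoms: 0.
Lipinski HBA = 0 + 0 = 0.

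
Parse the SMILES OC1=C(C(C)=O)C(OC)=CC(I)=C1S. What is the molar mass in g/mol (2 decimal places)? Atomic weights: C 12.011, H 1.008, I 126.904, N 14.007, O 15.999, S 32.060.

First, the molecular formula is C9H9IO3S (counting implicit H from valence).
  C: 9 × 12.011 = 108.099
  H: 9 × 1.008 = 9.072
  I: 1 × 126.904 = 126.904
  O: 3 × 15.999 = 47.997
  S: 1 × 32.060 = 32.060
Sum: 9×12.011 + 9×1.008 + 1×126.904 + 3×15.999 + 1×32.060 = 324.132 → 324.13 g/mol.

324.13 g/mol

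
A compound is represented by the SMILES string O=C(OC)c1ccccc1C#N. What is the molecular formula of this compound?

C9H7NO2

Walk through each heavy atom and fill implicit hydrogens from standard valence (C 4, N 3, O 2, S 2, halogen 1); for lowercase aromatic atoms, an aromatic c carries 1 H when it has two neighbours and 0 H with three, and aromatic n carries 0 H:
  atom 1: O, bond orders sum to 2 (valence 2) → 0 H
  atom 2: C, bond orders sum to 4 (valence 4) → 0 H
  atom 3: O, bond orders sum to 2 (valence 2) → 0 H
  atom 4: C, bond orders sum to 1 (valence 4) → 3 H
  atom 5: aromatic c, 3 neighbours → 0 H
  atom 6: aromatic c, 2 neighbours → 1 H
  atom 7: aromatic c, 2 neighbours → 1 H
  atom 8: aromatic c, 2 neighbours → 1 H
  atom 9: aromatic c, 2 neighbours → 1 H
  atom 10: aromatic c, 3 neighbours → 0 H
  atom 11: C, bond orders sum to 4 (valence 4) → 0 H
  atom 12: N, bond orders sum to 3 (valence 3) → 0 H
Totals → C:9, H:7, N:1, O:2.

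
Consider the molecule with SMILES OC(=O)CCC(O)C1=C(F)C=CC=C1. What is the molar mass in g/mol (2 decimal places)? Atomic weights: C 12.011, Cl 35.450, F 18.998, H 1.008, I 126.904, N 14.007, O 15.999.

198.19 g/mol

First, the molecular formula is C10H11FO3 (counting implicit H from valence).
  C: 10 × 12.011 = 120.110
  F: 1 × 18.998 = 18.998
  H: 11 × 1.008 = 11.088
  O: 3 × 15.999 = 47.997
Sum: 10×12.011 + 1×18.998 + 11×1.008 + 3×15.999 = 198.193 → 198.19 g/mol.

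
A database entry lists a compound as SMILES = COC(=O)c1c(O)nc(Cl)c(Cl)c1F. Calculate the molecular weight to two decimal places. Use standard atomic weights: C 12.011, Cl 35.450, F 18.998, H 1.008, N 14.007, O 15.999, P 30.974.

240.01 g/mol

First, the molecular formula is C7H4Cl2FNO3 (counting implicit H from valence).
  C: 7 × 12.011 = 84.077
  Cl: 2 × 35.450 = 70.900
  F: 1 × 18.998 = 18.998
  H: 4 × 1.008 = 4.032
  N: 1 × 14.007 = 14.007
  O: 3 × 15.999 = 47.997
Sum: 7×12.011 + 2×35.450 + 1×18.998 + 4×1.008 + 1×14.007 + 3×15.999 = 240.011 → 240.01 g/mol.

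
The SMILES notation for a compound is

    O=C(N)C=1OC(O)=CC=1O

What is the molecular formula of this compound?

Walk through each heavy atom and fill implicit hydrogens from standard valence (C 4, N 3, O 2, S 2, halogen 1):
  atom 1: O, bond orders sum to 2 (valence 2) → 0 H
  atom 2: C, bond orders sum to 4 (valence 4) → 0 H
  atom 3: N, bond orders sum to 1 (valence 3) → 2 H
  atom 4: C, bond orders sum to 4 (valence 4) → 0 H
  atom 5: O, bond orders sum to 2 (valence 2) → 0 H
  atom 6: C, bond orders sum to 4 (valence 4) → 0 H
  atom 7: O, bond orders sum to 1 (valence 2) → 1 H
  atom 8: C, bond orders sum to 3 (valence 4) → 1 H
  atom 9: C, bond orders sum to 4 (valence 4) → 0 H
  atom 10: O, bond orders sum to 1 (valence 2) → 1 H
Totals → C:5, H:5, N:1, O:4.

C5H5NO4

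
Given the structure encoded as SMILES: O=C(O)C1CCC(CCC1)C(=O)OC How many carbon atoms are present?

Count every carbon token in the SMILES (each C, including those in ring-closure positions and inside branches).
Carbon count: 10.

10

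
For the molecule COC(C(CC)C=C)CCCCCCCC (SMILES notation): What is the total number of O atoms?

1

Scan the SMILES for O atoms (remember two-letter symbols like Cl and Br are single atoms).
Oxygen count: 1.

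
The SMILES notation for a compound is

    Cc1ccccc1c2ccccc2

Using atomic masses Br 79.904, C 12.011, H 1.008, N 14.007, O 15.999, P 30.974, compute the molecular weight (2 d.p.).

First, the molecular formula is C13H12 (counting implicit H from valence).
  C: 13 × 12.011 = 156.143
  H: 12 × 1.008 = 12.096
Sum: 13×12.011 + 12×1.008 = 168.239 → 168.24 g/mol.

168.24 g/mol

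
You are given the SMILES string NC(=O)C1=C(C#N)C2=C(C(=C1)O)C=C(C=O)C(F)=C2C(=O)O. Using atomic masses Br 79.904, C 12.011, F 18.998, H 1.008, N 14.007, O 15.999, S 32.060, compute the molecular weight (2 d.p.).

First, the molecular formula is C14H7FN2O5 (counting implicit H from valence).
  C: 14 × 12.011 = 168.154
  F: 1 × 18.998 = 18.998
  H: 7 × 1.008 = 7.056
  N: 2 × 14.007 = 28.014
  O: 5 × 15.999 = 79.995
Sum: 14×12.011 + 1×18.998 + 7×1.008 + 2×14.007 + 5×15.999 = 302.217 → 302.22 g/mol.

302.22 g/mol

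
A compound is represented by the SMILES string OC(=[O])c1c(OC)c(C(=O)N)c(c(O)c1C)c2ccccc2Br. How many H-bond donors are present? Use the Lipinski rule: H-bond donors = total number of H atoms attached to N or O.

4

Donors: find every N or O and count the H atoms it carries.
  atom 1 (O): bond orders sum to 1 → 1 H
  atom 3 (O): bond orders sum to 2 → 0 H
  atom 6 (O): bond orders sum to 2 → 0 H
  atom 10 (O): bond orders sum to 2 → 0 H
  atom 11 (N): bond orders sum to 1 → 2 H
  atom 14 (O): bond orders sum to 1 → 1 H
Lipinski HBD = 4.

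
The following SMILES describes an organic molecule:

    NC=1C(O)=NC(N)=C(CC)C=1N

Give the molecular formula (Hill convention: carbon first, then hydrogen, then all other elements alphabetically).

C7H12N4O

Walk through each heavy atom and fill implicit hydrogens from standard valence (C 4, N 3, O 2, S 2, halogen 1):
  atom 1: N, bond orders sum to 1 (valence 3) → 2 H
  atom 2: C, bond orders sum to 4 (valence 4) → 0 H
  atom 3: C, bond orders sum to 4 (valence 4) → 0 H
  atom 4: O, bond orders sum to 1 (valence 2) → 1 H
  atom 5: N, bond orders sum to 3 (valence 3) → 0 H
  atom 6: C, bond orders sum to 4 (valence 4) → 0 H
  atom 7: N, bond orders sum to 1 (valence 3) → 2 H
  atom 8: C, bond orders sum to 4 (valence 4) → 0 H
  atom 9: C, bond orders sum to 2 (valence 4) → 2 H
  atom 10: C, bond orders sum to 1 (valence 4) → 3 H
  atom 11: C, bond orders sum to 4 (valence 4) → 0 H
  atom 12: N, bond orders sum to 1 (valence 3) → 2 H
Totals → C:7, H:12, N:4, O:1.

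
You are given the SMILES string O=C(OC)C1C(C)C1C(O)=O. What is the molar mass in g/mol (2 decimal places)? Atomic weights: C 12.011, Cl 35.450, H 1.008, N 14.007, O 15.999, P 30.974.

First, the molecular formula is C7H10O4 (counting implicit H from valence).
  C: 7 × 12.011 = 84.077
  H: 10 × 1.008 = 10.080
  O: 4 × 15.999 = 63.996
Sum: 7×12.011 + 10×1.008 + 4×15.999 = 158.153 → 158.15 g/mol.

158.15 g/mol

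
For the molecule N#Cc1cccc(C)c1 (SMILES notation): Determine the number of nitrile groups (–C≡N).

1

The nitrile motif appears at heavy-atom position 2 in the SMILES.
Nitrile count: 1.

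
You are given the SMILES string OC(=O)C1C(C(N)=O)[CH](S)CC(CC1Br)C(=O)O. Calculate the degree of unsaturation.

Molecular formula: C10H14BrNO5S.
DoU = (2C + 2 + N − H − X) / 2, where X is the halogen count and O/S are ignored.
    = (2·10 + 2 + 1 − 14 − 1) / 2 = 8 / 2 = 4.

4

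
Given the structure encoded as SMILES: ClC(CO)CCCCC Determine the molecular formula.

Walk through each heavy atom and fill implicit hydrogens from standard valence (C 4, N 3, O 2, S 2, halogen 1):
  atom 1: Cl (halogen, monovalent) → 0 H
  atom 2: C, bond orders sum to 3 (valence 4) → 1 H
  atom 3: C, bond orders sum to 2 (valence 4) → 2 H
  atom 4: O, bond orders sum to 1 (valence 2) → 1 H
  atom 5: C, bond orders sum to 2 (valence 4) → 2 H
  atom 6: C, bond orders sum to 2 (valence 4) → 2 H
  atom 7: C, bond orders sum to 2 (valence 4) → 2 H
  atom 8: C, bond orders sum to 2 (valence 4) → 2 H
  atom 9: C, bond orders sum to 1 (valence 4) → 3 H
Totals → C:7, H:15, Cl:1, O:1.

C7H15ClO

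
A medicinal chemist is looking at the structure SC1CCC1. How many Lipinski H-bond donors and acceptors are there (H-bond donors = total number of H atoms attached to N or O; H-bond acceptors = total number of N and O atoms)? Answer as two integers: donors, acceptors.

Donors: find every N or O and count the H atoms it carries.
  (no N or O atoms present)
Lipinski HBD = 0.
Acceptors: N atoms = 0, O atoms = 0 → HBA = 0.

0, 0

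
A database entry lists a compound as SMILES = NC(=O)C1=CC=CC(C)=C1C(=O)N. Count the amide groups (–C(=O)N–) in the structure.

2

The amide motif appears at heavy-atom positions 2, 11 in the SMILES.
Amide count: 2.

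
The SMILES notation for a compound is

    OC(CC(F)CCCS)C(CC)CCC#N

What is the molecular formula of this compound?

C12H22FNOS

Walk through each heavy atom and fill implicit hydrogens from standard valence (C 4, N 3, O 2, S 2, halogen 1):
  atom 1: O, bond orders sum to 1 (valence 2) → 1 H
  atom 2: C, bond orders sum to 3 (valence 4) → 1 H
  atom 3: C, bond orders sum to 2 (valence 4) → 2 H
  atom 4: C, bond orders sum to 3 (valence 4) → 1 H
  atom 5: F (halogen, monovalent) → 0 H
  atom 6: C, bond orders sum to 2 (valence 4) → 2 H
  atom 7: C, bond orders sum to 2 (valence 4) → 2 H
  atom 8: C, bond orders sum to 2 (valence 4) → 2 H
  atom 9: S, bond orders sum to 1 (valence 2) → 1 H
  atom 10: C, bond orders sum to 3 (valence 4) → 1 H
  atom 11: C, bond orders sum to 2 (valence 4) → 2 H
  atom 12: C, bond orders sum to 1 (valence 4) → 3 H
  atom 13: C, bond orders sum to 2 (valence 4) → 2 H
  atom 14: C, bond orders sum to 2 (valence 4) → 2 H
  atom 15: C, bond orders sum to 4 (valence 4) → 0 H
  atom 16: N, bond orders sum to 3 (valence 3) → 0 H
Totals → C:12, H:22, F:1, N:1, O:1, S:1.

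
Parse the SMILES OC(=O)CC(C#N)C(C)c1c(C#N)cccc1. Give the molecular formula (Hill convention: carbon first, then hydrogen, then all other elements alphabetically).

Walk through each heavy atom and fill implicit hydrogens from standard valence (C 4, N 3, O 2, S 2, halogen 1); for lowercase aromatic atoms, an aromatic c carries 1 H when it has two neighbours and 0 H with three, and aromatic n carries 0 H:
  atom 1: O, bond orders sum to 1 (valence 2) → 1 H
  atom 2: C, bond orders sum to 4 (valence 4) → 0 H
  atom 3: O, bond orders sum to 2 (valence 2) → 0 H
  atom 4: C, bond orders sum to 2 (valence 4) → 2 H
  atom 5: C, bond orders sum to 3 (valence 4) → 1 H
  atom 6: C, bond orders sum to 4 (valence 4) → 0 H
  atom 7: N, bond orders sum to 3 (valence 3) → 0 H
  atom 8: C, bond orders sum to 3 (valence 4) → 1 H
  atom 9: C, bond orders sum to 1 (valence 4) → 3 H
  atom 10: aromatic c, 3 neighbours → 0 H
  atom 11: aromatic c, 3 neighbours → 0 H
  atom 12: C, bond orders sum to 4 (valence 4) → 0 H
  atom 13: N, bond orders sum to 3 (valence 3) → 0 H
  atom 14: aromatic c, 2 neighbours → 1 H
  atom 15: aromatic c, 2 neighbours → 1 H
  atom 16: aromatic c, 2 neighbours → 1 H
  atom 17: aromatic c, 2 neighbours → 1 H
Totals → C:13, H:12, N:2, O:2.
In Hill order: C13H12N2O2.

C13H12N2O2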